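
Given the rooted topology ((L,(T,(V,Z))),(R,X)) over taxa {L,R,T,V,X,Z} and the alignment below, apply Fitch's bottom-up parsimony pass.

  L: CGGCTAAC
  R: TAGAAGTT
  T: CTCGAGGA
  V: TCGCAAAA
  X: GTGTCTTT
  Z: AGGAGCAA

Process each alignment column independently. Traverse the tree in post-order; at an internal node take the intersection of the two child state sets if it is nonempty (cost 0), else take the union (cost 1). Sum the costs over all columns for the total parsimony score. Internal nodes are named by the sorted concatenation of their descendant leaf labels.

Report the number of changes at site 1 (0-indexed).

site 0, node VZ: V={T} ∪ Z={A} → {A,T} (+1)
site 0, node TVZ: T={C} ∪ VZ={A,T} → {A,C,T} (+1)
site 0, node LTVZ: L={C} ∩ TVZ={A,C,T} → {C} (+0)
site 0, node RX: R={T} ∪ X={G} → {G,T} (+1)
site 0, node LRTVXZ: LTVZ={C} ∪ RX={G,T} → {C,G,T} (+1)
site 1, node VZ: V={C} ∪ Z={G} → {C,G} (+1)
site 1, node TVZ: T={T} ∪ VZ={C,G} → {C,G,T} (+1)
site 1, node LTVZ: L={G} ∩ TVZ={C,G,T} → {G} (+0)
site 1, node RX: R={A} ∪ X={T} → {A,T} (+1)
site 1, node LRTVXZ: LTVZ={G} ∪ RX={A,T} → {A,G,T} (+1)
site 2, node VZ: V={G} ∩ Z={G} → {G} (+0)
site 2, node TVZ: T={C} ∪ VZ={G} → {C,G} (+1)
site 2, node LTVZ: L={G} ∩ TVZ={C,G} → {G} (+0)
site 2, node RX: R={G} ∩ X={G} → {G} (+0)
site 2, node LRTVXZ: LTVZ={G} ∩ RX={G} → {G} (+0)
site 3, node VZ: V={C} ∪ Z={A} → {A,C} (+1)
site 3, node TVZ: T={G} ∪ VZ={A,C} → {A,C,G} (+1)
site 3, node LTVZ: L={C} ∩ TVZ={A,C,G} → {C} (+0)
site 3, node RX: R={A} ∪ X={T} → {A,T} (+1)
site 3, node LRTVXZ: LTVZ={C} ∪ RX={A,T} → {A,C,T} (+1)
site 4, node VZ: V={A} ∪ Z={G} → {A,G} (+1)
site 4, node TVZ: T={A} ∩ VZ={A,G} → {A} (+0)
site 4, node LTVZ: L={T} ∪ TVZ={A} → {A,T} (+1)
site 4, node RX: R={A} ∪ X={C} → {A,C} (+1)
site 4, node LRTVXZ: LTVZ={A,T} ∩ RX={A,C} → {A} (+0)
site 5, node VZ: V={A} ∪ Z={C} → {A,C} (+1)
site 5, node TVZ: T={G} ∪ VZ={A,C} → {A,C,G} (+1)
site 5, node LTVZ: L={A} ∩ TVZ={A,C,G} → {A} (+0)
site 5, node RX: R={G} ∪ X={T} → {G,T} (+1)
site 5, node LRTVXZ: LTVZ={A} ∪ RX={G,T} → {A,G,T} (+1)
site 6, node VZ: V={A} ∩ Z={A} → {A} (+0)
site 6, node TVZ: T={G} ∪ VZ={A} → {A,G} (+1)
site 6, node LTVZ: L={A} ∩ TVZ={A,G} → {A} (+0)
site 6, node RX: R={T} ∩ X={T} → {T} (+0)
site 6, node LRTVXZ: LTVZ={A} ∪ RX={T} → {A,T} (+1)
site 7, node VZ: V={A} ∩ Z={A} → {A} (+0)
site 7, node TVZ: T={A} ∩ VZ={A} → {A} (+0)
site 7, node LTVZ: L={C} ∪ TVZ={A} → {A,C} (+1)
site 7, node RX: R={T} ∩ X={T} → {T} (+0)
site 7, node LRTVXZ: LTVZ={A,C} ∪ RX={T} → {A,C,T} (+1)
per-site changes: [4, 4, 1, 4, 3, 4, 2, 2]; total = 24

4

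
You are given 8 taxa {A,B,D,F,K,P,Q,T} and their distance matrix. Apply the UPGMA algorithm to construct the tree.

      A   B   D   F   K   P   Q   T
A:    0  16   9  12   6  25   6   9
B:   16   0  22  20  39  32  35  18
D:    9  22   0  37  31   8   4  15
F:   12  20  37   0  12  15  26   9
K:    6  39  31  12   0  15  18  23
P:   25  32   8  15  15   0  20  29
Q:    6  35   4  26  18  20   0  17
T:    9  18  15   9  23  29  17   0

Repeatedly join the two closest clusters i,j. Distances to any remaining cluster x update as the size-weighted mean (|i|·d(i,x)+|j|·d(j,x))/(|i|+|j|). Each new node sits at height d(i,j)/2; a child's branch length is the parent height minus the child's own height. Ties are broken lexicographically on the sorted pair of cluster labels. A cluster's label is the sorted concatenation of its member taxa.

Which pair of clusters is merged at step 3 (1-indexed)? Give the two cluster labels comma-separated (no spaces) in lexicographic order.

1. join D+Q (d=4) ⇒ DQ; edges |D|=2, |Q|=2
  updated: d(A,DQ)=15/2, d(B,DQ)=57/2, d(DQ,F)=63/2, d(DQ,K)=49/2, d(DQ,P)=14, d(DQ,T)=16
2. join A+K (d=6) ⇒ AK; edges |A|=3, |K|=3
  updated: d(AK,B)=55/2, d(AK,DQ)=16, d(AK,F)=12, d(AK,P)=20, d(AK,T)=16
3. join F+T (d=9) ⇒ FT; edges |F|=9/2, |T|=9/2
  updated: d(AK,FT)=14, d(B,FT)=19, d(DQ,FT)=95/4, d(FT,P)=22
4. join AK+FT (d=14) ⇒ AFKT; edges |AK|=4, |FT|=5/2
  updated: d(AFKT,B)=93/4, d(AFKT,DQ)=159/8, d(AFKT,P)=21
5. join DQ+P (d=14) ⇒ DPQ; edges |DQ|=5, |P|=7
  updated: d(AFKT,DPQ)=81/4, d(B,DPQ)=89/3
6. join AFKT+DPQ (d=81/4) ⇒ ADFKPQT; edges |AFKT|=25/8, |DPQ|=25/8
  updated: d(ADFKPQT,B)=26
7. join ADFKPQT+B (d=26) ⇒ ABDFKPQT; edges |ADFKPQT|=23/8, |B|=13
final tree: ((((A:3,K:3):4,(F:9/2,T:9/2):5/2):25/8,((D:2,Q:2):5,P:7):25/8):23/8,B:13)
total length: 477/8

F,T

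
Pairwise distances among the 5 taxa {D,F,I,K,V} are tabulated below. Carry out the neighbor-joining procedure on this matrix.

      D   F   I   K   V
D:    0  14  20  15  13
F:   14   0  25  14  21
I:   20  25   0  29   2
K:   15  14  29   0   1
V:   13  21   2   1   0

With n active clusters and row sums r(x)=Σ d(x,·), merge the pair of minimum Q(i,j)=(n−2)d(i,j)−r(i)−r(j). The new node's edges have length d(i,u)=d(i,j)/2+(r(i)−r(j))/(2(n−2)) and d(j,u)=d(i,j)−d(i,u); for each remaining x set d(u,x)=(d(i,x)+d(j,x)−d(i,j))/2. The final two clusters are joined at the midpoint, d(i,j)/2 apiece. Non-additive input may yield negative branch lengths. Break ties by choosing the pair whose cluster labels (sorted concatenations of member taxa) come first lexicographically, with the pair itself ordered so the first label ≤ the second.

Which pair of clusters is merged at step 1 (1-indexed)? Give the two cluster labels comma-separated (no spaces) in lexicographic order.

I,V

1. join I+V (d=2, Q=-107) ⇒ IV; edges |I|=15/2, |V|=-11/2
  updated: d(D,IV)=31/2, d(F,IV)=22, d(IV,K)=14
2. join D+F (d=14, Q=-133/2) ⇒ DF; edges |D|=45/8, |F|=67/8
  updated: d(DF,IV)=47/4, d(DF,K)=15/2
3. join DF+IV (d=47/4, Q=-133/4) ⇒ DFIV; edges |DF|=21/8, |IV|=73/8
  updated: d(DFIV,K)=39/8
4. join DFIV+K (d=39/8) ⇒ DFIKV; edges |DFIV|=39/16, |K|=39/16
final tree: (((D:45/8,F:67/8):21/8,(I:15/2,V:-11/2):73/8):39/16,K:39/16)
total length: 261/8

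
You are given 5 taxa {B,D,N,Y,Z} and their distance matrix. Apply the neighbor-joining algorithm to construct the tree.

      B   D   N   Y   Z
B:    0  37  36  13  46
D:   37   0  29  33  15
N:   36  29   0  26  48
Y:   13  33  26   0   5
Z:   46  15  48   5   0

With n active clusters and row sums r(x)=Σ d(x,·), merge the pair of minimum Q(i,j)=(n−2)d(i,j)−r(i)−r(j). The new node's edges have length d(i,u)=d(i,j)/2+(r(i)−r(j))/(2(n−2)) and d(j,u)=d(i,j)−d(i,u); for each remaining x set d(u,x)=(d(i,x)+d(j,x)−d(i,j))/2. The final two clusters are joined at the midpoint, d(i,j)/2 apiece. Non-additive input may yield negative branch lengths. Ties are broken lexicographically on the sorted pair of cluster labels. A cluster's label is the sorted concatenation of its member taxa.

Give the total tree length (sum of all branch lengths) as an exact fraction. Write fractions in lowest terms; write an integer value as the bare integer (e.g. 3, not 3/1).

step 1: merge (D,Z) at d=15, Q=-183; branch lengths D→15/2, Z→15/2; new cluster DZ
  updated: d(B,DZ)=34, d(DZ,N)=31, d(DZ,Y)=23/2
step 2: merge (B,Y) at d=13, Q=-215/2; branch lengths B→117/8, Y→-13/8; new cluster BY
  updated: d(BY,DZ)=65/4, d(BY,N)=49/2
step 3: merge (BY,DZ) at d=65/4, Q=-287/4; branch lengths BY→39/8, DZ→91/8; new cluster BDYZ
  updated: d(BDYZ,N)=157/8
step 4: merge (BDYZ,N) at d=157/8; branch lengths BDYZ→157/16, N→157/16; new cluster BDNYZ
final tree: (((B:117/8,Y:-13/8):39/8,(D:15/2,Z:15/2):91/8):157/16,N:157/16)
total length: 511/8

511/8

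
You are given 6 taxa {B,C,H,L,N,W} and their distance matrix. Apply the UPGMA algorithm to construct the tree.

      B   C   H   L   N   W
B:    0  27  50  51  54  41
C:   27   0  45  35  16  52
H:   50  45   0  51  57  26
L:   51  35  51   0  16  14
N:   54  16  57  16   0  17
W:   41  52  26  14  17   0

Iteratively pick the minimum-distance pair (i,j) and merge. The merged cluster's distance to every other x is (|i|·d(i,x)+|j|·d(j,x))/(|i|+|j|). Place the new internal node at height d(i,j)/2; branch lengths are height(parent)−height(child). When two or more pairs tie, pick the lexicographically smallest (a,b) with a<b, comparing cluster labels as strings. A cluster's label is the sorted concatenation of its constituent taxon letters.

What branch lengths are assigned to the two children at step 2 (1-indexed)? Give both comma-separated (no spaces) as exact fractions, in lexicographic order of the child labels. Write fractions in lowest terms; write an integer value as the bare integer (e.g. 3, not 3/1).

1. join L+W (d=14) ⇒ LW; edges |L|=7, |W|=7
  updated: d(B,LW)=46, d(C,LW)=87/2, d(H,LW)=77/2, d(LW,N)=33/2
2. join C+N (d=16) ⇒ CN; edges |C|=8, |N|=8
  updated: d(B,CN)=81/2, d(CN,H)=51, d(CN,LW)=30
3. join CN+LW (d=30) ⇒ CLNW; edges |CN|=7, |LW|=8
  updated: d(B,CLNW)=173/4, d(CLNW,H)=179/4
4. join B+CLNW (d=173/4) ⇒ BCLNW; edges |B|=173/8, |CLNW|=53/8
  updated: d(BCLNW,H)=229/5
5. join BCLNW+H (d=229/5) ⇒ BCHLNW; edges |BCLNW|=51/40, |H|=229/10
final tree: ((B:173/8,((C:8,N:8):7,(L:7,W:7):8):53/8):51/40,H:229/10)
total length: 3897/40

8,8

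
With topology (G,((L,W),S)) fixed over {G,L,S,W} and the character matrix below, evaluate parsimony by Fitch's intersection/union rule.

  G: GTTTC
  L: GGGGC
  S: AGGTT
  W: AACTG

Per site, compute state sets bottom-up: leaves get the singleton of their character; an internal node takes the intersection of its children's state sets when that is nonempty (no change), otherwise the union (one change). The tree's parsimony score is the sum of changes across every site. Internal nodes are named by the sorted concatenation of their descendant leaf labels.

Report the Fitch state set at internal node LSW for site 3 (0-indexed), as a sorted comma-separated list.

T

[col 0] LW: children L:{G}, W:{A} ∪→ {A,G}; cost 1
[col 0] LSW: children LW:{A,G}, S:{A} ∩→ {A}; cost 0
[col 0] GLSW: children G:{G}, LSW:{A} ∪→ {A,G}; cost 1
[col 1] LW: children L:{G}, W:{A} ∪→ {A,G}; cost 1
[col 1] LSW: children LW:{A,G}, S:{G} ∩→ {G}; cost 0
[col 1] GLSW: children G:{T}, LSW:{G} ∪→ {G,T}; cost 1
[col 2] LW: children L:{G}, W:{C} ∪→ {C,G}; cost 1
[col 2] LSW: children LW:{C,G}, S:{G} ∩→ {G}; cost 0
[col 2] GLSW: children G:{T}, LSW:{G} ∪→ {G,T}; cost 1
[col 3] LW: children L:{G}, W:{T} ∪→ {G,T}; cost 1
[col 3] LSW: children LW:{G,T}, S:{T} ∩→ {T}; cost 0
[col 3] GLSW: children G:{T}, LSW:{T} ∩→ {T}; cost 0
[col 4] LW: children L:{C}, W:{G} ∪→ {C,G}; cost 1
[col 4] LSW: children LW:{C,G}, S:{T} ∪→ {C,G,T}; cost 1
[col 4] GLSW: children G:{C}, LSW:{C,G,T} ∩→ {C}; cost 0
per-site changes: [2, 2, 2, 1, 2]; total = 9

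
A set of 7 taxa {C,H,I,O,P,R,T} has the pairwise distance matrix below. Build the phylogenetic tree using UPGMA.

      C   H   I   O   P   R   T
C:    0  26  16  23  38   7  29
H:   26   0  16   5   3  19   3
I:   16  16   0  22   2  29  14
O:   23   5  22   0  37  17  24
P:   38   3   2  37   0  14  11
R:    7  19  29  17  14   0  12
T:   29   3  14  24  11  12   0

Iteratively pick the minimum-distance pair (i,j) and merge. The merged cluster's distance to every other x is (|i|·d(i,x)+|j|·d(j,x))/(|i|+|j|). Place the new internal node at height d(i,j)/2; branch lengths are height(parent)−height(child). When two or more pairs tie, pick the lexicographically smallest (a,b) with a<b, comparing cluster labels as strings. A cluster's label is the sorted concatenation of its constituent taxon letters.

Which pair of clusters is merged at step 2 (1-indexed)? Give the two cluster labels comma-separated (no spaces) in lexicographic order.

1. join I+P (d=2) ⇒ IP; edges |I|=1, |P|=1
  updated: d(C,IP)=27, d(H,IP)=19/2, d(IP,O)=59/2, d(IP,R)=43/2, d(IP,T)=25/2
2. join H+T (d=3) ⇒ HT; edges |H|=3/2, |T|=3/2
  updated: d(C,HT)=55/2, d(HT,IP)=11, d(HT,O)=29/2, d(HT,R)=31/2
3. join C+R (d=7) ⇒ CR; edges |C|=7/2, |R|=7/2
  updated: d(CR,HT)=43/2, d(CR,IP)=97/4, d(CR,O)=20
4. join HT+IP (d=11) ⇒ HIPT; edges |HT|=4, |IP|=9/2
  updated: d(CR,HIPT)=183/8, d(HIPT,O)=22
5. join CR+O (d=20) ⇒ COR; edges |CR|=13/2, |O|=10
  updated: d(COR,HIPT)=271/12
6. join COR+HIPT (d=271/12) ⇒ CHIOPRT; edges |COR|=31/24, |HIPT|=139/24
final tree: (((C:7/2,R:7/2):13/2,O:10):31/24,((H:3/2,T:3/2):4,(I:1,P:1):9/2):139/24)
total length: 529/12

H,T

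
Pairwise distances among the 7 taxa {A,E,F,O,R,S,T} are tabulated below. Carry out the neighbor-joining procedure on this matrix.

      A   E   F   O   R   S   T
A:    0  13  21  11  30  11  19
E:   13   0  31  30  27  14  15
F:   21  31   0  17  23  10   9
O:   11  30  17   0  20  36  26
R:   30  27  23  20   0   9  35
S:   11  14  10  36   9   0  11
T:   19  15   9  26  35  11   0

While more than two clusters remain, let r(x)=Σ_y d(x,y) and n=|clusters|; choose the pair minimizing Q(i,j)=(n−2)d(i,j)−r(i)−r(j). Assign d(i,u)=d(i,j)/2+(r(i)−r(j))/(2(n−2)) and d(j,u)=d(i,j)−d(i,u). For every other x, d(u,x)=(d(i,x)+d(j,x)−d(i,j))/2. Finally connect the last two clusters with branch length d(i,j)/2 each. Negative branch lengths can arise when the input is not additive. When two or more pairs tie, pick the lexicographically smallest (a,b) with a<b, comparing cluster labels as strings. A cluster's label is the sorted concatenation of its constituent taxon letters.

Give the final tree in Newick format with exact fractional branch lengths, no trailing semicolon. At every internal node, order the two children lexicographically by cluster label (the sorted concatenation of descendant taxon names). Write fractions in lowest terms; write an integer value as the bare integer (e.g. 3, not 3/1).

iteration 1: select A,O (d=11, Q=-190); attach at lengths (2, 9); label the merged cluster AO
  updated: d(AO,E)=16, d(AO,F)=27/2, d(AO,R)=39/2, d(AO,S)=18, d(AO,T)=17
iteration 2: select R,S (d=9, Q=-279/2); attach at lengths (175/16, -31/16); label the merged cluster RS
  updated: d(AO,RS)=57/4, d(E,RS)=16, d(F,RS)=12, d(RS,T)=37/2
iteration 3: select F,T (d=9, Q=-98); attach at lengths (11/2, 7/2); label the merged cluster FT
  updated: d(AO,FT)=43/4, d(E,FT)=37/2, d(FT,RS)=43/4
iteration 4: select AO,E (d=16, Q=-119/2); attach at lengths (45/8, 83/8); label the merged cluster AEO
  updated: d(AEO,FT)=53/8, d(AEO,RS)=57/8
iteration 5: select AEO,FT (d=53/8, Q=-49/2); attach at lengths (3/2, 41/8); label the merged cluster AEFOT
  updated: d(AEFOT,RS)=45/8
iteration 6: select AEFOT,RS (d=45/8); attach at lengths (45/16, 45/16); label the merged cluster AEFORST
final tree: ((((A:2,O:9):45/8,E:83/8):3/2,(F:11/2,T:7/2):41/8):45/16,(R:175/16,S:-31/16):45/16)
total length: 229/4

((((A:2,O:9):45/8,E:83/8):3/2,(F:11/2,T:7/2):41/8):45/16,(R:175/16,S:-31/16):45/16)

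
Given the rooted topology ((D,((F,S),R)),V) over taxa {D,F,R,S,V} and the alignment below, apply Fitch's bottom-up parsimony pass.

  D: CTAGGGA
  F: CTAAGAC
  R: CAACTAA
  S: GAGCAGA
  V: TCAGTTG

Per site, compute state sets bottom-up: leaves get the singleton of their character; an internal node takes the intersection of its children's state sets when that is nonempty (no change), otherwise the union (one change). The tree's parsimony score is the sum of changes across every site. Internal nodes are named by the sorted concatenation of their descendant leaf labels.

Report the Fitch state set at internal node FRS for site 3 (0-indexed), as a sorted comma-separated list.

FS@0: {C} ∪ {G} = {C,G} (union, +1)
FRS@0: {C,G} ∩ {C} = {C} (intersection, +0)
DFRS@0: {C} ∩ {C} = {C} (intersection, +0)
DFRSV@0: {C} ∪ {T} = {C,T} (union, +1)
FS@1: {T} ∪ {A} = {A,T} (union, +1)
FRS@1: {A,T} ∩ {A} = {A} (intersection, +0)
DFRS@1: {T} ∪ {A} = {A,T} (union, +1)
DFRSV@1: {A,T} ∪ {C} = {A,C,T} (union, +1)
FS@2: {A} ∪ {G} = {A,G} (union, +1)
FRS@2: {A,G} ∩ {A} = {A} (intersection, +0)
DFRS@2: {A} ∩ {A} = {A} (intersection, +0)
DFRSV@2: {A} ∩ {A} = {A} (intersection, +0)
FS@3: {A} ∪ {C} = {A,C} (union, +1)
FRS@3: {A,C} ∩ {C} = {C} (intersection, +0)
DFRS@3: {G} ∪ {C} = {C,G} (union, +1)
DFRSV@3: {C,G} ∩ {G} = {G} (intersection, +0)
FS@4: {G} ∪ {A} = {A,G} (union, +1)
FRS@4: {A,G} ∪ {T} = {A,G,T} (union, +1)
DFRS@4: {G} ∩ {A,G,T} = {G} (intersection, +0)
DFRSV@4: {G} ∪ {T} = {G,T} (union, +1)
FS@5: {A} ∪ {G} = {A,G} (union, +1)
FRS@5: {A,G} ∩ {A} = {A} (intersection, +0)
DFRS@5: {G} ∪ {A} = {A,G} (union, +1)
DFRSV@5: {A,G} ∪ {T} = {A,G,T} (union, +1)
FS@6: {C} ∪ {A} = {A,C} (union, +1)
FRS@6: {A,C} ∩ {A} = {A} (intersection, +0)
DFRS@6: {A} ∩ {A} = {A} (intersection, +0)
DFRSV@6: {A} ∪ {G} = {A,G} (union, +1)
per-site changes: [2, 3, 1, 2, 3, 3, 2]; total = 16

C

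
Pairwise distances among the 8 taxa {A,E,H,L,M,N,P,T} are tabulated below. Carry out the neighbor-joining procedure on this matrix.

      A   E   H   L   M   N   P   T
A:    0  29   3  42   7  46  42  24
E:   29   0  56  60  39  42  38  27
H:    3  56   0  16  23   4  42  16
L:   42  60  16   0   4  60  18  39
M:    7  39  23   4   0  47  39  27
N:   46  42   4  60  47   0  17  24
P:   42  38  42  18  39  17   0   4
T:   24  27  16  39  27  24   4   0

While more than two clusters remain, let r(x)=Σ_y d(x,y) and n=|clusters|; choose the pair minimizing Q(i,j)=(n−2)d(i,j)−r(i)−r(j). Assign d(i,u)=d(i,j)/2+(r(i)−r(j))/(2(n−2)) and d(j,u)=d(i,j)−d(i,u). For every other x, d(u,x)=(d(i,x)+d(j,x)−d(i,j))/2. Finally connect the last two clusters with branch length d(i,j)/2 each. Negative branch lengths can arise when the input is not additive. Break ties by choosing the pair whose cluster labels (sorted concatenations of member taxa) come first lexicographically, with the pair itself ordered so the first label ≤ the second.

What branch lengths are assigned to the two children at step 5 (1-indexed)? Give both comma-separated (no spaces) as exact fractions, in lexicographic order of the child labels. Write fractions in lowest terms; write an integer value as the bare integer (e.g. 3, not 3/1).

73/16,255/16

step 1: merge (L,M) at d=4, Q=-401; branch lengths L→77/12, M→-29/12; new cluster LM
  updated: d(A,LM)=45/2, d(E,LM)=95/2, d(H,LM)=35/2, d(LM,N)=103/2, d(LM,P)=53/2, d(LM,T)=31
step 2: merge (H,N) at d=4, Q=-303; branch lengths H→-13/5, N→33/5; new cluster HN
  updated: d(A,HN)=45/2, d(E,HN)=47, d(HN,LM)=65/2, d(HN,P)=55/2, d(HN,T)=18
step 3: merge (P,T) at d=4, Q=-226; branch lengths P→25/4, T→-9/4; new cluster PT
  updated: d(A,PT)=31, d(E,PT)=61/2, d(HN,PT)=83/4, d(LM,PT)=107/4
step 4: merge (A,E) at d=29, Q=-172; branch lengths A→19/3, E→68/3; new cluster AE
  updated: d(AE,HN)=81/4, d(AE,LM)=41/2, d(AE,PT)=65/4
step 5: merge (AE,LM) at d=41/2, Q=-383/4; branch lengths AE→73/16, LM→255/16; new cluster AELM
  updated: d(AELM,HN)=129/8, d(AELM,PT)=45/4
step 6: merge (AELM,HN) at d=129/8, Q=-385/8; branch lengths AELM→53/16, HN→205/16; new cluster AEHLMN
  updated: d(AEHLMN,PT)=127/16
step 7: merge (AEHLMN,PT) at d=127/16; branch lengths AEHLMN→127/32, PT→127/32; new cluster AEHLMNPT
final tree: ((((A:19/3,E:68/3):73/16,(L:77/12,M:-29/12):255/16):53/16,(H:-13/5,N:33/5):205/16):127/32,(P:25/4,T:-9/4):127/32)
total length: 1369/16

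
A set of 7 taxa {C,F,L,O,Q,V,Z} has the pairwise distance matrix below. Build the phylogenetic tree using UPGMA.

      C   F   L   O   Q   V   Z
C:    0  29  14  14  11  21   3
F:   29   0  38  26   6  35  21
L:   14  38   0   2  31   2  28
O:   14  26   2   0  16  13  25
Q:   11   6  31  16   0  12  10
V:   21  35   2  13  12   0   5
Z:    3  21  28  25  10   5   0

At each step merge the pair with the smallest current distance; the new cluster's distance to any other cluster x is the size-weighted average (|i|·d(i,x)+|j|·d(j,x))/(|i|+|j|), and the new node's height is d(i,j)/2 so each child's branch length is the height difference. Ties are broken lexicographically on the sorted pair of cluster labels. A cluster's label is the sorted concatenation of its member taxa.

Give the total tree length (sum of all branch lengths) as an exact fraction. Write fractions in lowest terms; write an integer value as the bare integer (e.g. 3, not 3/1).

965/24

1. join L+O (d=2) ⇒ LO; edges |L|=1, |O|=1
  updated: d(C,LO)=14, d(F,LO)=32, d(LO,Q)=47/2, d(LO,V)=15/2, d(LO,Z)=53/2
2. join C+Z (d=3) ⇒ CZ; edges |C|=3/2, |Z|=3/2
  updated: d(CZ,F)=25, d(CZ,LO)=81/4, d(CZ,Q)=21/2, d(CZ,V)=13
3. join F+Q (d=6) ⇒ FQ; edges |F|=3, |Q|=3
  updated: d(CZ,FQ)=71/4, d(FQ,LO)=111/4, d(FQ,V)=47/2
4. join LO+V (d=15/2) ⇒ LOV; edges |LO|=11/4, |V|=15/4
  updated: d(CZ,LOV)=107/6, d(FQ,LOV)=79/3
5. join CZ+FQ (d=71/4) ⇒ CFQZ; edges |CZ|=59/8, |FQ|=47/8
  updated: d(CFQZ,LOV)=265/12
6. join CFQZ+LOV (d=265/12) ⇒ CFLOQVZ; edges |CFQZ|=13/6, |LOV|=175/24
final tree: (((C:3/2,Z:3/2):59/8,(F:3,Q:3):47/8):13/6,((L:1,O:1):11/4,V:15/4):175/24)
total length: 965/24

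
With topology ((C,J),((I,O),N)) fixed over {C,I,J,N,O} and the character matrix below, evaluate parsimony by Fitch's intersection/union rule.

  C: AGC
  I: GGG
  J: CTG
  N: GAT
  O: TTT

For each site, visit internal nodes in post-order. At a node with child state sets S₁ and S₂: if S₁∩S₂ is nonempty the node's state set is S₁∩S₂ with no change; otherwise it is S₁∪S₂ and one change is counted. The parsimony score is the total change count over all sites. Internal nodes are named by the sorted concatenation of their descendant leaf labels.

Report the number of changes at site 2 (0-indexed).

3

CJ@0: {A} ∪ {C} = {A,C} (union, +1)
IO@0: {G} ∪ {T} = {G,T} (union, +1)
INO@0: {G,T} ∩ {G} = {G} (intersection, +0)
CIJNO@0: {A,C} ∪ {G} = {A,C,G} (union, +1)
CJ@1: {G} ∪ {T} = {G,T} (union, +1)
IO@1: {G} ∪ {T} = {G,T} (union, +1)
INO@1: {G,T} ∪ {A} = {A,G,T} (union, +1)
CIJNO@1: {G,T} ∩ {A,G,T} = {G,T} (intersection, +0)
CJ@2: {C} ∪ {G} = {C,G} (union, +1)
IO@2: {G} ∪ {T} = {G,T} (union, +1)
INO@2: {G,T} ∩ {T} = {T} (intersection, +0)
CIJNO@2: {C,G} ∪ {T} = {C,G,T} (union, +1)
per-site changes: [3, 3, 3]; total = 9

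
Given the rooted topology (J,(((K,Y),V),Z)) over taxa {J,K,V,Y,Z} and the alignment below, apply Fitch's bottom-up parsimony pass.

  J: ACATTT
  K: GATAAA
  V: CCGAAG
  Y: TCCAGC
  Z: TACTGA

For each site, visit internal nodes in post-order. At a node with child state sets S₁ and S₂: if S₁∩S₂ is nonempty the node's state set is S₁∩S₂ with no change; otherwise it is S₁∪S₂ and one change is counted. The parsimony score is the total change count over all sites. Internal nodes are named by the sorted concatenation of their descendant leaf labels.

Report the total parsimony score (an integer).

KY@0: {G} ∪ {T} = {G,T} (union, +1)
KVY@0: {G,T} ∪ {C} = {C,G,T} (union, +1)
KVYZ@0: {C,G,T} ∩ {T} = {T} (intersection, +0)
JKVYZ@0: {A} ∪ {T} = {A,T} (union, +1)
KY@1: {A} ∪ {C} = {A,C} (union, +1)
KVY@1: {A,C} ∩ {C} = {C} (intersection, +0)
KVYZ@1: {C} ∪ {A} = {A,C} (union, +1)
JKVYZ@1: {C} ∩ {A,C} = {C} (intersection, +0)
KY@2: {T} ∪ {C} = {C,T} (union, +1)
KVY@2: {C,T} ∪ {G} = {C,G,T} (union, +1)
KVYZ@2: {C,G,T} ∩ {C} = {C} (intersection, +0)
JKVYZ@2: {A} ∪ {C} = {A,C} (union, +1)
KY@3: {A} ∩ {A} = {A} (intersection, +0)
KVY@3: {A} ∩ {A} = {A} (intersection, +0)
KVYZ@3: {A} ∪ {T} = {A,T} (union, +1)
JKVYZ@3: {T} ∩ {A,T} = {T} (intersection, +0)
KY@4: {A} ∪ {G} = {A,G} (union, +1)
KVY@4: {A,G} ∩ {A} = {A} (intersection, +0)
KVYZ@4: {A} ∪ {G} = {A,G} (union, +1)
JKVYZ@4: {T} ∪ {A,G} = {A,G,T} (union, +1)
KY@5: {A} ∪ {C} = {A,C} (union, +1)
KVY@5: {A,C} ∪ {G} = {A,C,G} (union, +1)
KVYZ@5: {A,C,G} ∩ {A} = {A} (intersection, +0)
JKVYZ@5: {T} ∪ {A} = {A,T} (union, +1)
per-site changes: [3, 2, 3, 1, 3, 3]; total = 15

15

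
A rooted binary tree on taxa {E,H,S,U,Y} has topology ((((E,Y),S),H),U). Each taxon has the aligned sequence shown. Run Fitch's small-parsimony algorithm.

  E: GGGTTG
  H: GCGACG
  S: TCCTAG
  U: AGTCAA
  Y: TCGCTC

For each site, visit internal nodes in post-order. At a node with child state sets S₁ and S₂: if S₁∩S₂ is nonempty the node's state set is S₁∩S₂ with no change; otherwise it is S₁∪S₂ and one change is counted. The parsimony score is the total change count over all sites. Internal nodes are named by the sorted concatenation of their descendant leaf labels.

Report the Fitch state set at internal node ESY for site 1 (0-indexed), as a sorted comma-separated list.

[col 0] EY: children E:{G}, Y:{T} ∪→ {G,T}; cost 1
[col 0] ESY: children EY:{G,T}, S:{T} ∩→ {T}; cost 0
[col 0] EHSY: children ESY:{T}, H:{G} ∪→ {G,T}; cost 1
[col 0] EHSUY: children EHSY:{G,T}, U:{A} ∪→ {A,G,T}; cost 1
[col 1] EY: children E:{G}, Y:{C} ∪→ {C,G}; cost 1
[col 1] ESY: children EY:{C,G}, S:{C} ∩→ {C}; cost 0
[col 1] EHSY: children ESY:{C}, H:{C} ∩→ {C}; cost 0
[col 1] EHSUY: children EHSY:{C}, U:{G} ∪→ {C,G}; cost 1
[col 2] EY: children E:{G}, Y:{G} ∩→ {G}; cost 0
[col 2] ESY: children EY:{G}, S:{C} ∪→ {C,G}; cost 1
[col 2] EHSY: children ESY:{C,G}, H:{G} ∩→ {G}; cost 0
[col 2] EHSUY: children EHSY:{G}, U:{T} ∪→ {G,T}; cost 1
[col 3] EY: children E:{T}, Y:{C} ∪→ {C,T}; cost 1
[col 3] ESY: children EY:{C,T}, S:{T} ∩→ {T}; cost 0
[col 3] EHSY: children ESY:{T}, H:{A} ∪→ {A,T}; cost 1
[col 3] EHSUY: children EHSY:{A,T}, U:{C} ∪→ {A,C,T}; cost 1
[col 4] EY: children E:{T}, Y:{T} ∩→ {T}; cost 0
[col 4] ESY: children EY:{T}, S:{A} ∪→ {A,T}; cost 1
[col 4] EHSY: children ESY:{A,T}, H:{C} ∪→ {A,C,T}; cost 1
[col 4] EHSUY: children EHSY:{A,C,T}, U:{A} ∩→ {A}; cost 0
[col 5] EY: children E:{G}, Y:{C} ∪→ {C,G}; cost 1
[col 5] ESY: children EY:{C,G}, S:{G} ∩→ {G}; cost 0
[col 5] EHSY: children ESY:{G}, H:{G} ∩→ {G}; cost 0
[col 5] EHSUY: children EHSY:{G}, U:{A} ∪→ {A,G}; cost 1
per-site changes: [3, 2, 2, 3, 2, 2]; total = 14

C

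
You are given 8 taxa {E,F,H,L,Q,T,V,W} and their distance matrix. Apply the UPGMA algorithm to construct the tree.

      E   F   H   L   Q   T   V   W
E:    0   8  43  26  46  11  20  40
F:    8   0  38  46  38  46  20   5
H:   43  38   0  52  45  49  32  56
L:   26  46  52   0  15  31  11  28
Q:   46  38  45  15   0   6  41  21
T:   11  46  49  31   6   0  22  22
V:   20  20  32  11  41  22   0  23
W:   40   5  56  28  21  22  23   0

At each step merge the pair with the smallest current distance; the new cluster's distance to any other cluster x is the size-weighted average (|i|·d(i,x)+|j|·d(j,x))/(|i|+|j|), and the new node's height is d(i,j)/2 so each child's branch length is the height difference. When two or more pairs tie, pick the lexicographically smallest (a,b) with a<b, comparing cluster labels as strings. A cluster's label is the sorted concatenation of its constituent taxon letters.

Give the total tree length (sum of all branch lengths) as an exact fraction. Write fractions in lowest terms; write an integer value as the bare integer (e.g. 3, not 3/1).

959/10

step 1: merge (F,W) at d=5; branch lengths F→5/2, W→5/2; new cluster FW
  updated: d(E,FW)=24, d(FW,H)=47, d(FW,L)=37, d(FW,Q)=59/2, d(FW,T)=34, d(FW,V)=43/2
step 2: merge (Q,T) at d=6; branch lengths Q→3, T→3; new cluster QT
  updated: d(E,QT)=57/2, d(FW,QT)=127/4, d(H,QT)=47, d(L,QT)=23, d(QT,V)=63/2
step 3: merge (L,V) at d=11; branch lengths L→11/2, V→11/2; new cluster LV
  updated: d(E,LV)=23, d(FW,LV)=117/4, d(H,LV)=42, d(LV,QT)=109/4
step 4: merge (E,LV) at d=23; branch lengths E→23/2, LV→6; new cluster ELV
  updated: d(ELV,FW)=55/2, d(ELV,H)=127/3, d(ELV,QT)=83/3
step 5: merge (ELV,FW) at d=55/2; branch lengths ELV→9/4, FW→45/4; new cluster EFLVW
  updated: d(EFLVW,H)=221/5, d(EFLVW,QT)=293/10
step 6: merge (EFLVW,QT) at d=293/10; branch lengths EFLVW→9/10, QT→233/20; new cluster EFLQTVW
  updated: d(EFLQTVW,H)=45
step 7: merge (EFLQTVW,H) at d=45; branch lengths EFLQTVW→157/20, H→45/2; new cluster EFHLQTVW
final tree: ((((E:23/2,(L:11/2,V:11/2):6):9/4,(F:5/2,W:5/2):45/4):9/10,(Q:3,T:3):233/20):157/20,H:45/2)
total length: 959/10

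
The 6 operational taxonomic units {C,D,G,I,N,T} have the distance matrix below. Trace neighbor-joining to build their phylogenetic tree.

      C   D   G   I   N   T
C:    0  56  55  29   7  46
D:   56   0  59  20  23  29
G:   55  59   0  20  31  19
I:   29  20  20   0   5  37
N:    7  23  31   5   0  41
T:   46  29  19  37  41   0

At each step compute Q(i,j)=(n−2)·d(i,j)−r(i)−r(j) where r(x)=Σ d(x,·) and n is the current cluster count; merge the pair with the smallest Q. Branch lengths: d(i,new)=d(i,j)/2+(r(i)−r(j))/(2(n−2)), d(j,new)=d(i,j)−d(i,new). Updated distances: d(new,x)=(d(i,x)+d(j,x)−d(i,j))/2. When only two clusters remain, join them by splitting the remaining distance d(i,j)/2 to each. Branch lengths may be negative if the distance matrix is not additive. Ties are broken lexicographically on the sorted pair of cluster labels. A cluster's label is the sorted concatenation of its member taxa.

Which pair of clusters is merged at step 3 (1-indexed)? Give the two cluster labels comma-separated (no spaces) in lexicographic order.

CN,I

iteration 1: select G,T (d=19, Q=-280); attach at lengths (11, 8); label the merged cluster GT
  updated: d(C,GT)=41, d(D,GT)=69/2, d(GT,I)=19, d(GT,N)=53/2
iteration 2: select C,N (d=7, Q=-347/2); attach at lengths (185/12, -101/12); label the merged cluster CN
  updated: d(CN,D)=36, d(CN,GT)=121/4, d(CN,I)=27/2
iteration 3: select CN,I (d=27/2, Q=-421/4); attach at lengths (217/16, -1/16); label the merged cluster CIN
  updated: d(CIN,D)=85/4, d(CIN,GT)=143/8
iteration 4: select CIN,D (d=85/4, Q=-589/8); attach at lengths (37/16, 303/16); label the merged cluster CDIN
  updated: d(CDIN,GT)=249/16
iteration 5: select CDIN,GT (d=249/16); attach at lengths (249/32, 249/32); label the merged cluster CDGINT
final tree: ((((C:185/12,N:-101/12):217/16,I:-1/16):37/16,D:303/16):249/32,(G:11,T:8):249/32)
total length: 1221/16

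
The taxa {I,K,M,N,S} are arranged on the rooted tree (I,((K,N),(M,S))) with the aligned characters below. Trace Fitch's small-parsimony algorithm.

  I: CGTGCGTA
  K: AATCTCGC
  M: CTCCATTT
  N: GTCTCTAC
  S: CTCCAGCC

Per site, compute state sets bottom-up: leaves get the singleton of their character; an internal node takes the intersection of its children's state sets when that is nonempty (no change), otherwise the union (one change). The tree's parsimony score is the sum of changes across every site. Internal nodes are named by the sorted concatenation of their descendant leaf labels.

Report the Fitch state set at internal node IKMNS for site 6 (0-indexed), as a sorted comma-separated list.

T

site 0, node KN: K={A} ∪ N={G} → {A,G} (+1)
site 0, node MS: M={C} ∩ S={C} → {C} (+0)
site 0, node KMNS: KN={A,G} ∪ MS={C} → {A,C,G} (+1)
site 0, node IKMNS: I={C} ∩ KMNS={A,C,G} → {C} (+0)
site 1, node KN: K={A} ∪ N={T} → {A,T} (+1)
site 1, node MS: M={T} ∩ S={T} → {T} (+0)
site 1, node KMNS: KN={A,T} ∩ MS={T} → {T} (+0)
site 1, node IKMNS: I={G} ∪ KMNS={T} → {G,T} (+1)
site 2, node KN: K={T} ∪ N={C} → {C,T} (+1)
site 2, node MS: M={C} ∩ S={C} → {C} (+0)
site 2, node KMNS: KN={C,T} ∩ MS={C} → {C} (+0)
site 2, node IKMNS: I={T} ∪ KMNS={C} → {C,T} (+1)
site 3, node KN: K={C} ∪ N={T} → {C,T} (+1)
site 3, node MS: M={C} ∩ S={C} → {C} (+0)
site 3, node KMNS: KN={C,T} ∩ MS={C} → {C} (+0)
site 3, node IKMNS: I={G} ∪ KMNS={C} → {C,G} (+1)
site 4, node KN: K={T} ∪ N={C} → {C,T} (+1)
site 4, node MS: M={A} ∩ S={A} → {A} (+0)
site 4, node KMNS: KN={C,T} ∪ MS={A} → {A,C,T} (+1)
site 4, node IKMNS: I={C} ∩ KMNS={A,C,T} → {C} (+0)
site 5, node KN: K={C} ∪ N={T} → {C,T} (+1)
site 5, node MS: M={T} ∪ S={G} → {G,T} (+1)
site 5, node KMNS: KN={C,T} ∩ MS={G,T} → {T} (+0)
site 5, node IKMNS: I={G} ∪ KMNS={T} → {G,T} (+1)
site 6, node KN: K={G} ∪ N={A} → {A,G} (+1)
site 6, node MS: M={T} ∪ S={C} → {C,T} (+1)
site 6, node KMNS: KN={A,G} ∪ MS={C,T} → {A,C,G,T} (+1)
site 6, node IKMNS: I={T} ∩ KMNS={A,C,G,T} → {T} (+0)
site 7, node KN: K={C} ∩ N={C} → {C} (+0)
site 7, node MS: M={T} ∪ S={C} → {C,T} (+1)
site 7, node KMNS: KN={C} ∩ MS={C,T} → {C} (+0)
site 7, node IKMNS: I={A} ∪ KMNS={C} → {A,C} (+1)
per-site changes: [2, 2, 2, 2, 2, 3, 3, 2]; total = 18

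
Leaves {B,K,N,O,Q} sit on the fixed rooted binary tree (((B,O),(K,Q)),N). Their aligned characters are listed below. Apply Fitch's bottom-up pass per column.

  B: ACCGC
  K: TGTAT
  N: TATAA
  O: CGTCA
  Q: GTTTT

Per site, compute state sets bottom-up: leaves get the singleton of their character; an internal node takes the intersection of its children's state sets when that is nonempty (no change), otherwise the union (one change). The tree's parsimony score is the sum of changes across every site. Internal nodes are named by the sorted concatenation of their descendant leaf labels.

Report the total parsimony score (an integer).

BO@0: {A} ∪ {C} = {A,C} (union, +1)
KQ@0: {T} ∪ {G} = {G,T} (union, +1)
BKOQ@0: {A,C} ∪ {G,T} = {A,C,G,T} (union, +1)
BKNOQ@0: {A,C,G,T} ∩ {T} = {T} (intersection, +0)
BO@1: {C} ∪ {G} = {C,G} (union, +1)
KQ@1: {G} ∪ {T} = {G,T} (union, +1)
BKOQ@1: {C,G} ∩ {G,T} = {G} (intersection, +0)
BKNOQ@1: {G} ∪ {A} = {A,G} (union, +1)
BO@2: {C} ∪ {T} = {C,T} (union, +1)
KQ@2: {T} ∩ {T} = {T} (intersection, +0)
BKOQ@2: {C,T} ∩ {T} = {T} (intersection, +0)
BKNOQ@2: {T} ∩ {T} = {T} (intersection, +0)
BO@3: {G} ∪ {C} = {C,G} (union, +1)
KQ@3: {A} ∪ {T} = {A,T} (union, +1)
BKOQ@3: {C,G} ∪ {A,T} = {A,C,G,T} (union, +1)
BKNOQ@3: {A,C,G,T} ∩ {A} = {A} (intersection, +0)
BO@4: {C} ∪ {A} = {A,C} (union, +1)
KQ@4: {T} ∩ {T} = {T} (intersection, +0)
BKOQ@4: {A,C} ∪ {T} = {A,C,T} (union, +1)
BKNOQ@4: {A,C,T} ∩ {A} = {A} (intersection, +0)
per-site changes: [3, 3, 1, 3, 2]; total = 12

12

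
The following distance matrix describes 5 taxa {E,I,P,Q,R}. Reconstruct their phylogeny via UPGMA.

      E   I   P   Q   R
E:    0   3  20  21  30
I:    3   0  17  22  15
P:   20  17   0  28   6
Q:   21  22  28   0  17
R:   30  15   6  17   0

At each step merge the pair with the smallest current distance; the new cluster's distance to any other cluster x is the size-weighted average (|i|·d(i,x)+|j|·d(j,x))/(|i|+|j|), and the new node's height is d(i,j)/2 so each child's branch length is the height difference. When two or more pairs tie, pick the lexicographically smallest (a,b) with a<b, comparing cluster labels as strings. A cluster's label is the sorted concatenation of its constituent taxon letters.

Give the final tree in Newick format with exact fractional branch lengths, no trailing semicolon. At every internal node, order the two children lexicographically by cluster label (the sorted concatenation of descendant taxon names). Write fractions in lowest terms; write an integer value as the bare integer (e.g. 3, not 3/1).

1. join E+I (d=3) ⇒ EI; edges |E|=3/2, |I|=3/2
  updated: d(EI,P)=37/2, d(EI,Q)=43/2, d(EI,R)=45/2
2. join P+R (d=6) ⇒ PR; edges |P|=3, |R|=3
  updated: d(EI,PR)=41/2, d(PR,Q)=45/2
3. join EI+PR (d=41/2) ⇒ EIPR; edges |EI|=35/4, |PR|=29/4
  updated: d(EIPR,Q)=22
4. join EIPR+Q (d=22) ⇒ EIPQR; edges |EIPR|=3/4, |Q|=11
final tree: (((E:3/2,I:3/2):35/4,(P:3,R:3):29/4):3/4,Q:11)
total length: 147/4

(((E:3/2,I:3/2):35/4,(P:3,R:3):29/4):3/4,Q:11)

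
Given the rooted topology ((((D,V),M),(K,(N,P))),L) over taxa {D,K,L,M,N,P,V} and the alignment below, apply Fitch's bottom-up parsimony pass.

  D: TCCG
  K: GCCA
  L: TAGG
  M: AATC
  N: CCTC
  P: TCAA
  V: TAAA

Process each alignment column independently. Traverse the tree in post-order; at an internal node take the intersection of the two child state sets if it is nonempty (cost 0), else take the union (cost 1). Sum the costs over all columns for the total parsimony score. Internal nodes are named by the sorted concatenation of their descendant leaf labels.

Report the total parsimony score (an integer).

[col 0] DV: children D:{T}, V:{T} ∩→ {T}; cost 0
[col 0] DMV: children DV:{T}, M:{A} ∪→ {A,T}; cost 1
[col 0] NP: children N:{C}, P:{T} ∪→ {C,T}; cost 1
[col 0] KNP: children K:{G}, NP:{C,T} ∪→ {C,G,T}; cost 1
[col 0] DKMNPV: children DMV:{A,T}, KNP:{C,G,T} ∩→ {T}; cost 0
[col 0] DKLMNPV: children DKMNPV:{T}, L:{T} ∩→ {T}; cost 0
[col 1] DV: children D:{C}, V:{A} ∪→ {A,C}; cost 1
[col 1] DMV: children DV:{A,C}, M:{A} ∩→ {A}; cost 0
[col 1] NP: children N:{C}, P:{C} ∩→ {C}; cost 0
[col 1] KNP: children K:{C}, NP:{C} ∩→ {C}; cost 0
[col 1] DKMNPV: children DMV:{A}, KNP:{C} ∪→ {A,C}; cost 1
[col 1] DKLMNPV: children DKMNPV:{A,C}, L:{A} ∩→ {A}; cost 0
[col 2] DV: children D:{C}, V:{A} ∪→ {A,C}; cost 1
[col 2] DMV: children DV:{A,C}, M:{T} ∪→ {A,C,T}; cost 1
[col 2] NP: children N:{T}, P:{A} ∪→ {A,T}; cost 1
[col 2] KNP: children K:{C}, NP:{A,T} ∪→ {A,C,T}; cost 1
[col 2] DKMNPV: children DMV:{A,C,T}, KNP:{A,C,T} ∩→ {A,C,T}; cost 0
[col 2] DKLMNPV: children DKMNPV:{A,C,T}, L:{G} ∪→ {A,C,G,T}; cost 1
[col 3] DV: children D:{G}, V:{A} ∪→ {A,G}; cost 1
[col 3] DMV: children DV:{A,G}, M:{C} ∪→ {A,C,G}; cost 1
[col 3] NP: children N:{C}, P:{A} ∪→ {A,C}; cost 1
[col 3] KNP: children K:{A}, NP:{A,C} ∩→ {A}; cost 0
[col 3] DKMNPV: children DMV:{A,C,G}, KNP:{A} ∩→ {A}; cost 0
[col 3] DKLMNPV: children DKMNPV:{A}, L:{G} ∪→ {A,G}; cost 1
per-site changes: [3, 2, 5, 4]; total = 14

14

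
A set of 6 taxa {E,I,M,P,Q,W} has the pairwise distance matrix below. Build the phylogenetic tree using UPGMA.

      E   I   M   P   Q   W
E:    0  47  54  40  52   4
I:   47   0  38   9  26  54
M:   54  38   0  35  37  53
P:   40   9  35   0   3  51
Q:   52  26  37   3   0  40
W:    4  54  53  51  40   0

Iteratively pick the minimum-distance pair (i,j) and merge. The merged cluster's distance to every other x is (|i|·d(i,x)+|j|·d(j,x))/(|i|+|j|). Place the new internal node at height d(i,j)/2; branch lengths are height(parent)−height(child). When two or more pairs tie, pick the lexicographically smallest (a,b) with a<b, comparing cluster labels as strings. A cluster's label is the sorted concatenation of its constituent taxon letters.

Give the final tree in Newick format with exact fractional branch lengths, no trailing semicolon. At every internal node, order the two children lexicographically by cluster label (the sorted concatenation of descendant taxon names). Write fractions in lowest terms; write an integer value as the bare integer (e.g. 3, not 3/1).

((E:2,W:2):359/16,((I:35/4,(P:3/2,Q:3/2):29/4):115/12,M:55/3):293/48)

iteration 1: select P,Q (d=3); attach at lengths (3/2, 3/2); label the merged cluster PQ
  updated: d(E,PQ)=46, d(I,PQ)=35/2, d(M,PQ)=36, d(PQ,W)=91/2
iteration 2: select E,W (d=4); attach at lengths (2, 2); label the merged cluster EW
  updated: d(EW,I)=101/2, d(EW,M)=107/2, d(EW,PQ)=183/4
iteration 3: select I,PQ (d=35/2); attach at lengths (35/4, 29/4); label the merged cluster IPQ
  updated: d(EW,IPQ)=142/3, d(IPQ,M)=110/3
iteration 4: select IPQ,M (d=110/3); attach at lengths (115/12, 55/3); label the merged cluster IMPQ
  updated: d(EW,IMPQ)=391/8
iteration 5: select EW,IMPQ (d=391/8); attach at lengths (359/16, 293/48); label the merged cluster EIMPQW
final tree: ((E:2,W:2):359/16,((I:35/4,(P:3/2,Q:3/2):29/4):115/12,M:55/3):293/48)
total length: 1907/24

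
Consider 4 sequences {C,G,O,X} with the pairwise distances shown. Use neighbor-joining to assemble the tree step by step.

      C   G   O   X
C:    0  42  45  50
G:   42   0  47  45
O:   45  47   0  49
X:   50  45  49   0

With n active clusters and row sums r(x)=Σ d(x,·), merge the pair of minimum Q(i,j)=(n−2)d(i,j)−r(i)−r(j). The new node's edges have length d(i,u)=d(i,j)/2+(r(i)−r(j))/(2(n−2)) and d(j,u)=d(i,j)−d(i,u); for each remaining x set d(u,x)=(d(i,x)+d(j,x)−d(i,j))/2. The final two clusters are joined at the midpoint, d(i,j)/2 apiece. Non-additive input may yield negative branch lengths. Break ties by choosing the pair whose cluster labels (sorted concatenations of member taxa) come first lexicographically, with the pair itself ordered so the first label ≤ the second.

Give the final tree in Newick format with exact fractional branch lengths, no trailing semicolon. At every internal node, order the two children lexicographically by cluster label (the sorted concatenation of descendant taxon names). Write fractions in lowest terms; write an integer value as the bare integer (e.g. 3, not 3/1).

1. join C+O (d=45, Q=-188) ⇒ CO; edges |C|=43/2, |O|=47/2
  updated: d(CO,G)=22, d(CO,X)=27
2. join CO+G (d=22, Q=-94) ⇒ CGO; edges |CO|=2, |G|=20
  updated: d(CGO,X)=25
3. join CGO+X (d=25) ⇒ CGOX; edges |CGO|=25/2, |X|=25/2
final tree: (((C:43/2,O:47/2):2,G:20):25/2,X:25/2)
total length: 92

(((C:43/2,O:47/2):2,G:20):25/2,X:25/2)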